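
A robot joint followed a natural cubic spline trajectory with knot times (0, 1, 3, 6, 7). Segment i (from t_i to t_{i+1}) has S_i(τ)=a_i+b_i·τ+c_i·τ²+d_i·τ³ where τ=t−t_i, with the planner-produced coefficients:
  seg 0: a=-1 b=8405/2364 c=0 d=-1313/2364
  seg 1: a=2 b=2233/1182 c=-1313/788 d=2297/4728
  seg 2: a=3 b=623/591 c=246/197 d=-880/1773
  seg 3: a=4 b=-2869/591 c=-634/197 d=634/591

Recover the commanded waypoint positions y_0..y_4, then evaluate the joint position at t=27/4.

y_0 = S_0(0) = a_0 = -1
y_1 = S_1(0) = a_1 = 2
y_2 = S_2(0) = a_2 = 3
y_3 = S_3(0) = a_3 = 4
y_4 = S_3(1) = -3
t_q=27/4 is in segment 3 (τ=3/4); S_3(τ)=-6295/6304

y_0=-1 y_1=2 y_2=3 y_3=4 y_4=-3
S(27/4) = -6295/6304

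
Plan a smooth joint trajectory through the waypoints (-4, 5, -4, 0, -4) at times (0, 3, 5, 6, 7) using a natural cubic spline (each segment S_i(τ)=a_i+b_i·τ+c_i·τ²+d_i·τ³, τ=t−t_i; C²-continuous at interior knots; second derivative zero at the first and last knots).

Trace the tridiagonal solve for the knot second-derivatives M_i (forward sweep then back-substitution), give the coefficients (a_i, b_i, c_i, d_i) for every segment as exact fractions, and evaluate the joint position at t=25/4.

Δ: Δ0=3, Δ1=-9/2, Δ2=4, Δ3=-4
row 1: diag=10, rhs=-45; c'=1/5, d'=-9/2
row 2: denom=6−2·1/5=28/5; d'=(51−2·-9/2)/(28/5)=75/7
row 3: denom=4−1·5/28=107/28; d'=(-48−1·75/7)/(107/28)=-1644/107
back: M3=-1644/107
back: M2=75/7−5/28·-1644/107=1440/107
back: M1=-9/2−1/5·1440/107=-1539/214
M: M0=0, M1=-1539/214, M2=1440/107, M3=-1644/107, M4=0
seg 0: a=-4, c=M0/2=0, d=(M1−M0)/(6·3)=-171/428, b=Δ0−h0·(2M0+M1)/6=2823/428
seg 1: a=5, c=M1/2=-1539/428, d=(M2−M1)/(6·2)=1473/856, b=Δ1−h1·(2M1+M2)/6=-897/214
seg 2: a=-4, c=M2/2=720/107, d=(M3−M2)/(6·1)=-514/107, b=Δ2−h2·(2M2+M3)/6=222/107
seg 3: a=0, c=M3/2=-822/107, d=(M4−M3)/(6·1)=274/107, b=Δ3−h3·(2M3+M4)/6=120/107
t_q=25/4 → seg 3, τ=1/4; S=0+120/107·τ+-822/107·τ²+274/107·τ³=-547/3424

  seg 0: a=-4 b=2823/428 c=0 d=-171/428
  seg 1: a=5 b=-897/214 c=-1539/428 d=1473/856
  seg 2: a=-4 b=222/107 c=720/107 d=-514/107
  seg 3: a=0 b=120/107 c=-822/107 d=274/107
S(25/4) = -547/3424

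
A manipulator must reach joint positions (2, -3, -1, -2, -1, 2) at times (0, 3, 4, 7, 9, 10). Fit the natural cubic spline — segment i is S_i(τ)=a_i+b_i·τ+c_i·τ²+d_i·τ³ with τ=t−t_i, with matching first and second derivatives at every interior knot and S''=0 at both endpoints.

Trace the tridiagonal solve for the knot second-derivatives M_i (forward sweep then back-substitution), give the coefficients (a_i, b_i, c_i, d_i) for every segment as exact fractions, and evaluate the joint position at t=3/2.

  seg 0: a=2 b=-4943/1548 c=0 d=2363/13932
  seg 1: a=-3 b=1073/774 c=2363/1548 d=-157/172
  seg 2: a=-1 b=2633/1548 c=-469/387 d=2479/13932
  seg 3: a=-2 b=-593/774 c=67/172 d=377/3096
  seg 4: a=-1 b=872/387 c=289/258 d=-289/774
S(3/2) = -3051/1376

Δ: Δ0=-5/3, Δ1=2, Δ2=-1/3, Δ3=1/2, Δ4=3
row 1: diag=8, rhs=22; c'=1/8, d'=11/4
row 2: denom=8−1·1/8=63/8; d'=(-14−1·11/4)/(63/8)=-134/63
row 3: denom=10−3·8/21=62/7; d'=(5−3·-134/63)/(62/7)=239/186
row 4: denom=6−2·7/31=172/31; d'=(15−2·239/186)/(172/31)=289/129
back: M4=289/129
back: M3=239/186−7/31·289/129=67/86
back: M2=-134/63−8/21·67/86=-938/387
back: M1=11/4−1/8·-938/387=2363/774
M: M0=0, M1=2363/774, M2=-938/387, M3=67/86, M4=289/129, M5=0
seg 0: a=2, c=M0/2=0, d=(M1−M0)/(6·3)=2363/13932, b=Δ0−h0·(2M0+M1)/6=-4943/1548
seg 1: a=-3, c=M1/2=2363/1548, d=(M2−M1)/(6·1)=-157/172, b=Δ1−h1·(2M1+M2)/6=1073/774
seg 2: a=-1, c=M2/2=-469/387, d=(M3−M2)/(6·3)=2479/13932, b=Δ2−h2·(2M2+M3)/6=2633/1548
seg 3: a=-2, c=M3/2=67/172, d=(M4−M3)/(6·2)=377/3096, b=Δ3−h3·(2M3+M4)/6=-593/774
seg 4: a=-1, c=M4/2=289/258, d=(M5−M4)/(6·1)=-289/774, b=Δ4−h4·(2M4+M5)/6=872/387
t_q=3/2 → seg 0, τ=3/2; S=2+-4943/1548·τ+0·τ²+2363/13932·τ³=-3051/1376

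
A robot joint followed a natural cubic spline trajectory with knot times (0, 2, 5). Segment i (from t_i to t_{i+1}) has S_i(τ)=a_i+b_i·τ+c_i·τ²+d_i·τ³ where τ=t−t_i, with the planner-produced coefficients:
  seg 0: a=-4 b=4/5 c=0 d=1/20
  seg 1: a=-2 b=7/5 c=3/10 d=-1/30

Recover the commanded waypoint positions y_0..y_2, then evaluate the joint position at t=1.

y_0 = S_0(0) = a_0 = -4
y_1 = S_1(0) = a_1 = -2
y_2 = S_1(3) = 4
t_q=1 is in segment 0 (τ=1); S_0(τ)=-63/20

y_0=-4 y_1=-2 y_2=4
S(1) = -63/20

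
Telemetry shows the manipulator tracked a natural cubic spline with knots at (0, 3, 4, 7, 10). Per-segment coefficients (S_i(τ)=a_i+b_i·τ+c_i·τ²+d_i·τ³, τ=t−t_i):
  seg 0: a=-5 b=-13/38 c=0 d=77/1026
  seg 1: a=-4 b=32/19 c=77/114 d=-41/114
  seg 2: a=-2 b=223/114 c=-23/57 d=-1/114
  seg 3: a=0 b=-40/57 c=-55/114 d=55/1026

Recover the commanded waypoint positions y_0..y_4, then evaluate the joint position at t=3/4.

y_0=-5 y_1=-4 y_2=-2 y_3=0 y_4=-5
S(3/4) = -12707/2432

y_0 = S_0(0) = a_0 = -5
y_1 = S_1(0) = a_1 = -4
y_2 = S_2(0) = a_2 = -2
y_3 = S_3(0) = a_3 = 0
y_4 = S_3(3) = -5
t_q=3/4 is in segment 0 (τ=3/4); S_0(τ)=-12707/2432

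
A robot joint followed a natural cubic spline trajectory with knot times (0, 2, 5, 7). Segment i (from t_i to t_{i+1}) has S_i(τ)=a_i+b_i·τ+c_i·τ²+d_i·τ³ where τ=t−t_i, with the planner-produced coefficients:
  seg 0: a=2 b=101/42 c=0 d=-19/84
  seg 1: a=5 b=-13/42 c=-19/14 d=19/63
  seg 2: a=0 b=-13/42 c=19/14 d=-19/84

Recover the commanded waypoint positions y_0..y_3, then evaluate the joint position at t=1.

y_0 = S_0(0) = a_0 = 2
y_1 = S_1(0) = a_1 = 5
y_2 = S_2(0) = a_2 = 0
y_3 = S_2(2) = 3
t_q=1 is in segment 0 (τ=1); S_0(τ)=117/28

y_0=2 y_1=5 y_2=0 y_3=3
S(1) = 117/28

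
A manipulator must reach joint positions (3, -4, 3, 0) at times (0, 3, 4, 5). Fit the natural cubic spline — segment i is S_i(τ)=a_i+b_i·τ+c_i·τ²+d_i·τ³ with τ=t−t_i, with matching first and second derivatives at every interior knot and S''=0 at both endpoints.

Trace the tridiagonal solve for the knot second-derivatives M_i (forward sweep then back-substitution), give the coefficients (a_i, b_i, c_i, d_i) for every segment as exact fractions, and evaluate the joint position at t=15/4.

Δ: Δ0=-7/3, Δ1=7, Δ2=-3
row 1: diag=8, rhs=56; c'=1/8, d'=7
row 2: denom=4−1·1/8=31/8; d'=(-60−1·7)/(31/8)=-536/31
back: M2=-536/31
back: M1=7−1/8·-536/31=284/31
M: M0=0, M1=284/31, M2=-536/31, M3=0
seg 0: a=3, c=M0/2=0, d=(M1−M0)/(6·3)=142/279, b=Δ0−h0·(2M0+M1)/6=-643/93
seg 1: a=-4, c=M1/2=142/31, d=(M2−M1)/(6·1)=-410/93, b=Δ1−h1·(2M1+M2)/6=635/93
seg 2: a=3, c=M2/2=-268/31, d=(M3−M2)/(6·1)=268/93, b=Δ2−h2·(2M2+M3)/6=257/93
t_q=15/4 → seg 1, τ=3/4; S=-4+635/93·τ+142/31·τ²+-410/93·τ³=1823/992

  seg 0: a=3 b=-643/93 c=0 d=142/279
  seg 1: a=-4 b=635/93 c=142/31 d=-410/93
  seg 2: a=3 b=257/93 c=-268/31 d=268/93
S(15/4) = 1823/992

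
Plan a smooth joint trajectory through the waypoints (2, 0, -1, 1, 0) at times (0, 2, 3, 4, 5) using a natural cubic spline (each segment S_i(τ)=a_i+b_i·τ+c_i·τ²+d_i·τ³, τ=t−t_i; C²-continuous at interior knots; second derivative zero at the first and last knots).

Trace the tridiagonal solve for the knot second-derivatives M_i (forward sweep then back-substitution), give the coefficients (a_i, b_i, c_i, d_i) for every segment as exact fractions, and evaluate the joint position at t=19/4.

Δ: Δ0=-1, Δ1=-1, Δ2=2, Δ3=-1
row 1: diag=6, rhs=0; c'=1/6, d'=0
row 2: denom=4−1·1/6=23/6; d'=(18−1·0)/(23/6)=108/23
row 3: denom=4−1·6/23=86/23; d'=(-18−1·108/23)/(86/23)=-261/43
back: M3=-261/43
back: M2=108/23−6/23·-261/43=270/43
back: M1=0−1/6·270/43=-45/43
M: M0=0, M1=-45/43, M2=270/43, M3=-261/43, M4=0
seg 0: a=2, c=M0/2=0, d=(M1−M0)/(6·2)=-15/172, b=Δ0−h0·(2M0+M1)/6=-28/43
seg 1: a=0, c=M1/2=-45/86, d=(M2−M1)/(6·1)=105/86, b=Δ1−h1·(2M1+M2)/6=-73/43
seg 2: a=-1, c=M2/2=135/43, d=(M3−M2)/(6·1)=-177/86, b=Δ2−h2·(2M2+M3)/6=79/86
seg 3: a=1, c=M3/2=-261/86, d=(M4−M3)/(6·1)=87/86, b=Δ3−h3·(2M3+M4)/6=44/43
t_q=19/4 → seg 3, τ=3/4; S=1+44/43·τ+-261/86·τ²+87/86·τ³=2681/5504

  seg 0: a=2 b=-28/43 c=0 d=-15/172
  seg 1: a=0 b=-73/43 c=-45/86 d=105/86
  seg 2: a=-1 b=79/86 c=135/43 d=-177/86
  seg 3: a=1 b=44/43 c=-261/86 d=87/86
S(19/4) = 2681/5504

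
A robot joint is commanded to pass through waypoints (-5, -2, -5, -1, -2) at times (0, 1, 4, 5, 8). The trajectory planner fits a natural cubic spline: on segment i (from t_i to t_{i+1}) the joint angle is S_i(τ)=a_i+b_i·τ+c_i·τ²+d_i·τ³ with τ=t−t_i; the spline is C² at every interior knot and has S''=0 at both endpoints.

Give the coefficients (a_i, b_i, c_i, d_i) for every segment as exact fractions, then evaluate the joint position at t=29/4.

Δ: Δ0=3, Δ1=-1, Δ2=4, Δ3=-1/3
row 1: diag=8, rhs=-24; c'=3/8, d'=-3
row 2: denom=8−3·3/8=55/8; d'=(30−3·-3)/(55/8)=312/55
row 3: denom=8−1·8/55=432/55; d'=(-26−1·312/55)/(432/55)=-871/216
back: M3=-871/216
back: M2=312/55−8/55·-871/216=169/27
back: M1=-3−3/8·169/27=-385/72
M: M0=0, M1=-385/72, M2=169/27, M3=-871/216, M4=0
seg 0: a=-5, c=M0/2=0, d=(M1−M0)/(6·1)=-385/432, b=Δ0−h0·(2M0+M1)/6=1681/432
seg 1: a=-2, c=M1/2=-385/144, d=(M2−M1)/(6·3)=2507/3888, b=Δ1−h1·(2M1+M2)/6=263/216
seg 2: a=-5, c=M2/2=169/54, d=(M3−M2)/(6·1)=-247/144, b=Δ2−h2·(2M2+M3)/6=1117/432
seg 3: a=-1, c=M3/2=-871/432, d=(M4−M3)/(6·3)=871/3888, b=Δ3−h3·(2M3+M4)/6=799/216
t_q=29/4 → seg 3, τ=9/4; S=-1+799/216·τ+-871/432·τ²+871/3888·τ³=-1021/3072

  seg 0: a=-5 b=1681/432 c=0 d=-385/432
  seg 1: a=-2 b=263/216 c=-385/144 d=2507/3888
  seg 2: a=-5 b=1117/432 c=169/54 d=-247/144
  seg 3: a=-1 b=799/216 c=-871/432 d=871/3888
S(29/4) = -1021/3072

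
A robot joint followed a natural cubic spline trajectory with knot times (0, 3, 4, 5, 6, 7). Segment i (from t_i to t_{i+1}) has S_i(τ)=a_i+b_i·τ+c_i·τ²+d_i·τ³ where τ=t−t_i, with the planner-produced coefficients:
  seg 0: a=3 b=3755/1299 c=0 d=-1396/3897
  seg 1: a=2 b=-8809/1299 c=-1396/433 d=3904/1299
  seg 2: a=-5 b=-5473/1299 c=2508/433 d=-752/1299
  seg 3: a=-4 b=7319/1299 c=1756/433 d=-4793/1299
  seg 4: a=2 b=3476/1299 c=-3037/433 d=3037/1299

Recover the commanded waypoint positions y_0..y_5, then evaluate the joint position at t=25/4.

y_0 = S_0(0) = a_0 = 3
y_1 = S_1(0) = a_1 = 2
y_2 = S_2(0) = a_2 = -5
y_3 = S_3(0) = a_3 = -4
y_4 = S_4(0) = a_4 = 2
y_5 = S_4(1) = 0
t_q=25/4 is in segment 4 (τ=1/4); S_4(τ)=62827/27712

y_0=3 y_1=2 y_2=-5 y_3=-4 y_4=2 y_5=0
S(25/4) = 62827/27712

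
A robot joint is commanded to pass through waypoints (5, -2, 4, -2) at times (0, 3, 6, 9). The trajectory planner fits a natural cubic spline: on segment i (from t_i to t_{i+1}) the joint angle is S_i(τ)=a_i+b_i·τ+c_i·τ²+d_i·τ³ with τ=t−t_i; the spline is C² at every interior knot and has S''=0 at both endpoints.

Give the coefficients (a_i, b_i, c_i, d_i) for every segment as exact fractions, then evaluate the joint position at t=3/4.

  seg 0: a=5 b=-169/45 c=0 d=64/405
  seg 1: a=-2 b=23/45 c=64/45 d=-25/81
  seg 2: a=4 b=32/45 c=-61/45 d=61/405
S(3/4) = 9/4

Δ: Δ0=-7/3, Δ1=2, Δ2=-2
row 1: diag=12, rhs=26; c'=1/4, d'=13/6
row 2: denom=12−3·1/4=45/4; d'=(-24−3·13/6)/(45/4)=-122/45
back: M2=-122/45
back: M1=13/6−1/4·-122/45=128/45
M: M0=0, M1=128/45, M2=-122/45, M3=0
seg 0: a=5, c=M0/2=0, d=(M1−M0)/(6·3)=64/405, b=Δ0−h0·(2M0+M1)/6=-169/45
seg 1: a=-2, c=M1/2=64/45, d=(M2−M1)/(6·3)=-25/81, b=Δ1−h1·(2M1+M2)/6=23/45
seg 2: a=4, c=M2/2=-61/45, d=(M3−M2)/(6·3)=61/405, b=Δ2−h2·(2M2+M3)/6=32/45
t_q=3/4 → seg 0, τ=3/4; S=5+-169/45·τ+0·τ²+64/405·τ³=9/4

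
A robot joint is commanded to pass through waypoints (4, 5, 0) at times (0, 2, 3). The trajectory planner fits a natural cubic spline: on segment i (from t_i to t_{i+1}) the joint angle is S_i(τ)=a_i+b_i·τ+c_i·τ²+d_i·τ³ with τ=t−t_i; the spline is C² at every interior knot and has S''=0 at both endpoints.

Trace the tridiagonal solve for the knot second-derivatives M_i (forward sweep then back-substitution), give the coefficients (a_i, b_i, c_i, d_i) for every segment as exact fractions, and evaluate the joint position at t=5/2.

  seg 0: a=4 b=7/3 c=0 d=-11/24
  seg 1: a=5 b=-19/6 c=-11/4 d=11/12
S(5/2) = 91/32

Δ: Δ0=1/2, Δ1=-5
row 1: diag=6, rhs=-33; c'=1/6, d'=-11/2
back: M1=-11/2
M: M0=0, M1=-11/2, M2=0
seg 0: a=4, c=M0/2=0, d=(M1−M0)/(6·2)=-11/24, b=Δ0−h0·(2M0+M1)/6=7/3
seg 1: a=5, c=M1/2=-11/4, d=(M2−M1)/(6·1)=11/12, b=Δ1−h1·(2M1+M2)/6=-19/6
t_q=5/2 → seg 1, τ=1/2; S=5+-19/6·τ+-11/4·τ²+11/12·τ³=91/32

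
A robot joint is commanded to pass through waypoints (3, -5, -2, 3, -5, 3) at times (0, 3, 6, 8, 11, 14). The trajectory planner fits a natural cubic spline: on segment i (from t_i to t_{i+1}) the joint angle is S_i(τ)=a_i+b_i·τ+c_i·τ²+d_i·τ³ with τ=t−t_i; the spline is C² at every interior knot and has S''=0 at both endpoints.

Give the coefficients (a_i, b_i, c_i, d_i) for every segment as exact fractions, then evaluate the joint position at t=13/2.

Δ: Δ0=-8/3, Δ1=1, Δ2=5/2, Δ3=-8/3, Δ4=8/3
row 1: diag=12, rhs=22; c'=1/4, d'=11/6
row 2: denom=10−3·1/4=37/4; d'=(9−3·11/6)/(37/4)=14/37
row 3: denom=10−2·8/37=354/37; d'=(-31−2·14/37)/(354/37)=-1175/354
row 4: denom=12−3·37/118=1305/118; d'=(32−3·-1175/354)/(1305/118)=4951/1305
back: M4=4951/1305
back: M3=-1175/354−37/118·4951/1305=-5884/1305
back: M2=14/37−8/37·-5884/1305=1766/1305
back: M1=11/6−1/4·1766/1305=1951/1305
M: M0=0, M1=1951/1305, M2=1766/1305, M3=-5884/1305, M4=4951/1305, M5=0
seg 0: a=3, c=M0/2=0, d=(M1−M0)/(6·3)=1951/23490, b=Δ0−h0·(2M0+M1)/6=-8911/2610
seg 1: a=-5, c=M1/2=1951/2610, d=(M2−M1)/(6·3)=-37/4698, b=Δ1−h1·(2M1+M2)/6=-1529/1305
seg 2: a=-2, c=M2/2=883/1305, d=(M3−M2)/(6·2)=-85/174, b=Δ2−h2·(2M2+M3)/6=8093/2610
seg 3: a=3, c=M3/2=-2942/1305, d=(M4−M3)/(6·3)=2167/4698, b=Δ3−h3·(2M3+M4)/6=-143/2610
seg 4: a=-5, c=M4/2=4951/2610, d=(M5−M4)/(6·3)=-4951/23490, b=Δ4−h4·(2M4+M5)/6=-1471/1305
t_q=13/2 → seg 2, τ=1/2; S=-2+8093/2610·τ+883/1305·τ²+-85/174·τ³=-2377/6960

  seg 0: a=3 b=-8911/2610 c=0 d=1951/23490
  seg 1: a=-5 b=-1529/1305 c=1951/2610 d=-37/4698
  seg 2: a=-2 b=8093/2610 c=883/1305 d=-85/174
  seg 3: a=3 b=-143/2610 c=-2942/1305 d=2167/4698
  seg 4: a=-5 b=-1471/1305 c=4951/2610 d=-4951/23490
S(13/2) = -2377/6960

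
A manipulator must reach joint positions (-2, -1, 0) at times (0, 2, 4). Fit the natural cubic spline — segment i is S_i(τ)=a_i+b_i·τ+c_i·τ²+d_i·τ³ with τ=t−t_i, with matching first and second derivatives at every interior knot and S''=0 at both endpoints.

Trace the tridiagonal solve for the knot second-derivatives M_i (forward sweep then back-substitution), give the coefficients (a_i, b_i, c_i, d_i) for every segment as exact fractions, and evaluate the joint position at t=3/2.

Δ: Δ0=1/2, Δ1=1/2
row 1: diag=8, rhs=0; c'=1/4, d'=0
back: M1=0
M: M0=0, M1=0, M2=0
seg 0: a=-2, c=M0/2=0, d=(M1−M0)/(6·2)=0, b=Δ0−h0·(2M0+M1)/6=1/2
seg 1: a=-1, c=M1/2=0, d=(M2−M1)/(6·2)=0, b=Δ1−h1·(2M1+M2)/6=1/2
t_q=3/2 → seg 0, τ=3/2; S=-2+1/2·τ+0·τ²+0·τ³=-5/4

  seg 0: a=-2 b=1/2 c=0 d=0
  seg 1: a=-1 b=1/2 c=0 d=0
S(3/2) = -5/4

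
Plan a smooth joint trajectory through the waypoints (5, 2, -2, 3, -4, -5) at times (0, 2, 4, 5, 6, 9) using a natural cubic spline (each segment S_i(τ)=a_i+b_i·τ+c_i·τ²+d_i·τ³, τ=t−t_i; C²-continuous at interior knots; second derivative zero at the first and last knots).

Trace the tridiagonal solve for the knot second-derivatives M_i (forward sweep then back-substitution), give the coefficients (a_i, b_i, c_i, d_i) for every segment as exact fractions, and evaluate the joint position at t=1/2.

  seg 0: a=5 b=-74/195 c=0 d=-437/1560
  seg 1: a=2 b=-1459/390 c=-437/260 d=199/156
  seg 2: a=-2 b=1889/390 c=1553/260 d=-349/60
  seg 3: a=3 b=-103/156 c=-746/65 d=4007/780
  seg 4: a=-4 b=-3199/390 c=1023/260 d=-341/780
S(1/2) = 3973/832

Δ: Δ0=-3/2, Δ1=-2, Δ2=5, Δ3=-7, Δ4=-1/3
row 1: diag=8, rhs=-3; c'=1/4, d'=-3/8
row 2: denom=6−2·1/4=11/2; d'=(42−2·-3/8)/(11/2)=171/22
row 3: denom=4−1·2/11=42/11; d'=(-72−1·171/22)/(42/11)=-585/28
row 4: denom=8−1·11/42=325/42; d'=(40−1·-585/28)/(325/42)=1023/130
back: M4=1023/130
back: M3=-585/28−11/42·1023/130=-1492/65
back: M2=171/22−2/11·-1492/65=1553/130
back: M1=-3/8−1/4·1553/130=-437/130
M: M0=0, M1=-437/130, M2=1553/130, M3=-1492/65, M4=1023/130, M5=0
seg 0: a=5, c=M0/2=0, d=(M1−M0)/(6·2)=-437/1560, b=Δ0−h0·(2M0+M1)/6=-74/195
seg 1: a=2, c=M1/2=-437/260, d=(M2−M1)/(6·2)=199/156, b=Δ1−h1·(2M1+M2)/6=-1459/390
seg 2: a=-2, c=M2/2=1553/260, d=(M3−M2)/(6·1)=-349/60, b=Δ2−h2·(2M2+M3)/6=1889/390
seg 3: a=3, c=M3/2=-746/65, d=(M4−M3)/(6·1)=4007/780, b=Δ3−h3·(2M3+M4)/6=-103/156
seg 4: a=-4, c=M4/2=1023/260, d=(M5−M4)/(6·3)=-341/780, b=Δ4−h4·(2M4+M5)/6=-3199/390
t_q=1/2 → seg 0, τ=1/2; S=5+-74/195·τ+0·τ²+-437/1560·τ³=3973/832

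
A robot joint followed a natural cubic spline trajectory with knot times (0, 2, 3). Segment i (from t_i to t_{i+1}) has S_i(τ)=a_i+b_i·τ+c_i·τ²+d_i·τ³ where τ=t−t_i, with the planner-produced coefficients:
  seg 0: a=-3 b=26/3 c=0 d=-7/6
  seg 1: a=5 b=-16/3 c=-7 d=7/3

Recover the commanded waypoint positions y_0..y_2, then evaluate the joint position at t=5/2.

y_0=-3 y_1=5 y_2=-5
S(5/2) = 7/8

y_0 = S_0(0) = a_0 = -3
y_1 = S_1(0) = a_1 = 5
y_2 = S_1(1) = -5
t_q=5/2 is in segment 1 (τ=1/2); S_1(τ)=7/8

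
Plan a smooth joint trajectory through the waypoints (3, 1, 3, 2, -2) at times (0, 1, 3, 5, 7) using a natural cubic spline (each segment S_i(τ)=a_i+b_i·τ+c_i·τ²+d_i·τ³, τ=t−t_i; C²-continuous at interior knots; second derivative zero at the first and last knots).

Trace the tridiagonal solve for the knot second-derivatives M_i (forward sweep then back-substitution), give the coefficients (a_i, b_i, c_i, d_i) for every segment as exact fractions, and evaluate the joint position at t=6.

  seg 0: a=3 b=-427/164 c=0 d=99/164
  seg 1: a=1 b=-65/82 c=297/164 d=-75/164
  seg 2: a=3 b=79/82 c=-153/164 d=33/328
  seg 3: a=2 b=-64/41 c=-27/82 d=9/164
S(6) = 27/164

Δ: Δ0=-2, Δ1=1, Δ2=-1/2, Δ3=-2
row 1: diag=6, rhs=18; c'=1/3, d'=3
row 2: denom=8−2·1/3=22/3; d'=(-9−2·3)/(22/3)=-45/22
row 3: denom=8−2·3/11=82/11; d'=(-9−2·-45/22)/(82/11)=-27/41
back: M3=-27/41
back: M2=-45/22−3/11·-27/41=-153/82
back: M1=3−1/3·-153/82=297/82
M: M0=0, M1=297/82, M2=-153/82, M3=-27/41, M4=0
seg 0: a=3, c=M0/2=0, d=(M1−M0)/(6·1)=99/164, b=Δ0−h0·(2M0+M1)/6=-427/164
seg 1: a=1, c=M1/2=297/164, d=(M2−M1)/(6·2)=-75/164, b=Δ1−h1·(2M1+M2)/6=-65/82
seg 2: a=3, c=M2/2=-153/164, d=(M3−M2)/(6·2)=33/328, b=Δ2−h2·(2M2+M3)/6=79/82
seg 3: a=2, c=M3/2=-27/82, d=(M4−M3)/(6·2)=9/164, b=Δ3−h3·(2M3+M4)/6=-64/41
t_q=6 → seg 3, τ=1; S=2+-64/41·τ+-27/82·τ²+9/164·τ³=27/164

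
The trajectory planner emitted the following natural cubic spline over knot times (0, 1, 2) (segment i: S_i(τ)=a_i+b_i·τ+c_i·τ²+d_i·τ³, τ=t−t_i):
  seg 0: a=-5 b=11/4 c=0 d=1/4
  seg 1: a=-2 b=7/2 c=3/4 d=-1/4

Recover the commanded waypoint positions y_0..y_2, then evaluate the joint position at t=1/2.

y_0=-5 y_1=-2 y_2=2
S(1/2) = -115/32

y_0 = S_0(0) = a_0 = -5
y_1 = S_1(0) = a_1 = -2
y_2 = S_1(1) = 2
t_q=1/2 is in segment 0 (τ=1/2); S_0(τ)=-115/32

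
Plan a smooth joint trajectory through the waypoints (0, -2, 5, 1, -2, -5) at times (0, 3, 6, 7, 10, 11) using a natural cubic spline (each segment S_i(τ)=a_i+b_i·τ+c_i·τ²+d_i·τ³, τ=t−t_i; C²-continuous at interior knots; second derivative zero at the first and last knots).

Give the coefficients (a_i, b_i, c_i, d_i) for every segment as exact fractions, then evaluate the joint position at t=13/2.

  seg 0: a=0 b=-3473/1563 c=0 d=2431/14067
  seg 1: a=-2 b=3820/1563 c=2431/1563 d=-7466/14067
  seg 2: a=5 b=-3992/1563 c=-5035/1563 d=925/521
  seg 3: a=1 b=-5737/1563 c=3290/1563 d=-5696/14067
  seg 4: a=-2 b=-3085/1563 c=-802/521 d=802/1563
S(13/2) = 39257/12504

Δ: Δ0=-2/3, Δ1=7/3, Δ2=-4, Δ3=-1, Δ4=-3
row 1: diag=12, rhs=18; c'=1/4, d'=3/2
row 2: denom=8−3·1/4=29/4; d'=(-38−3·3/2)/(29/4)=-170/29
row 3: denom=8−1·4/29=228/29; d'=(18−1·-170/29)/(228/29)=173/57
row 4: denom=8−3·29/76=521/76; d'=(-12−3·173/57)/(521/76)=-1604/521
back: M4=-1604/521
back: M3=173/57−29/76·-1604/521=6580/1563
back: M2=-170/29−4/29·6580/1563=-10070/1563
back: M1=3/2−1/4·-10070/1563=4862/1563
M: M0=0, M1=4862/1563, M2=-10070/1563, M3=6580/1563, M4=-1604/521, M5=0
seg 0: a=0, c=M0/2=0, d=(M1−M0)/(6·3)=2431/14067, b=Δ0−h0·(2M0+M1)/6=-3473/1563
seg 1: a=-2, c=M1/2=2431/1563, d=(M2−M1)/(6·3)=-7466/14067, b=Δ1−h1·(2M1+M2)/6=3820/1563
seg 2: a=5, c=M2/2=-5035/1563, d=(M3−M2)/(6·1)=925/521, b=Δ2−h2·(2M2+M3)/6=-3992/1563
seg 3: a=1, c=M3/2=3290/1563, d=(M4−M3)/(6·3)=-5696/14067, b=Δ3−h3·(2M3+M4)/6=-5737/1563
seg 4: a=-2, c=M4/2=-802/521, d=(M5−M4)/(6·1)=802/1563, b=Δ4−h4·(2M4+M5)/6=-3085/1563
t_q=13/2 → seg 2, τ=1/2; S=5+-3992/1563·τ+-5035/1563·τ²+925/521·τ³=39257/12504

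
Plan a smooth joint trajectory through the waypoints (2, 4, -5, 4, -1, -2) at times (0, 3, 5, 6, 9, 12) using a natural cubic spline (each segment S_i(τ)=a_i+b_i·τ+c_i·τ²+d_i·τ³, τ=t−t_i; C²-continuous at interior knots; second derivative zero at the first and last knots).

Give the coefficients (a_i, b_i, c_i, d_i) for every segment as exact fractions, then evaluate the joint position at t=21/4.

Δ: Δ0=2/3, Δ1=-9/2, Δ2=9, Δ3=-5/3, Δ4=-1/3
row 1: diag=10, rhs=-31; c'=1/5, d'=-31/10
row 2: denom=6−2·1/5=28/5; d'=(81−2·-31/10)/(28/5)=109/7
row 3: denom=8−1·5/28=219/28; d'=(-64−1·109/7)/(219/28)=-2228/219
row 4: denom=12−3·28/73=792/73; d'=(8−3·-2228/219)/(792/73)=703/198
back: M4=703/198
back: M3=-2228/219−28/73·703/198=-1142/99
back: M2=109/7−5/28·-1142/99=3491/198
back: M1=-31/10−1/5·3491/198=-656/99
M: M0=0, M1=-656/99, M2=3491/198, M3=-1142/99, M4=703/198, M5=0
seg 0: a=2, c=M0/2=0, d=(M1−M0)/(6·3)=-328/891, b=Δ0−h0·(2M0+M1)/6=394/99
seg 1: a=4, c=M1/2=-328/99, d=(M2−M1)/(6·2)=1601/792, b=Δ1−h1·(2M1+M2)/6=-590/99
seg 2: a=-5, c=M2/2=3491/396, d=(M3−M2)/(6·1)=-175/36, b=Δ2−h2·(2M2+M3)/6=111/22
seg 3: a=4, c=M3/2=-571/99, d=(M4−M3)/(6·3)=2987/3564, b=Δ3−h3·(2M3+M4)/6=3205/396
seg 4: a=-1, c=M4/2=703/396, d=(M5−M4)/(6·3)=-703/3564, b=Δ4−h4·(2M4+M5)/6=-769/198
t_q=21/4 → seg 2, τ=1/4; S=-5+111/22·τ+3491/396·τ²+-175/36·τ³=-27571/8448

  seg 0: a=2 b=394/99 c=0 d=-328/891
  seg 1: a=4 b=-590/99 c=-328/99 d=1601/792
  seg 2: a=-5 b=111/22 c=3491/396 d=-175/36
  seg 3: a=4 b=3205/396 c=-571/99 d=2987/3564
  seg 4: a=-1 b=-769/198 c=703/396 d=-703/3564
S(21/4) = -27571/8448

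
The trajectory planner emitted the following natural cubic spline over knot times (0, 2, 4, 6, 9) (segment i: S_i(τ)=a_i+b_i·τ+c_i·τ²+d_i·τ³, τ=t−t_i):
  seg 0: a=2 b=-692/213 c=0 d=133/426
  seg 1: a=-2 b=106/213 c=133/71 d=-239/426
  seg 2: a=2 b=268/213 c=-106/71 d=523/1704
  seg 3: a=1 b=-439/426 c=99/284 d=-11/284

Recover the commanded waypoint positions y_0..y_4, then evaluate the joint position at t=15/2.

y_0 = S_0(0) = a_0 = 2
y_1 = S_1(0) = a_1 = -2
y_2 = S_2(0) = a_2 = 2
y_3 = S_3(0) = a_3 = 1
y_4 = S_3(3) = 0
t_q=15/2 is in segment 3 (τ=3/2); S_3(τ)=245/2272

y_0=2 y_1=-2 y_2=2 y_3=1 y_4=0
S(15/2) = 245/2272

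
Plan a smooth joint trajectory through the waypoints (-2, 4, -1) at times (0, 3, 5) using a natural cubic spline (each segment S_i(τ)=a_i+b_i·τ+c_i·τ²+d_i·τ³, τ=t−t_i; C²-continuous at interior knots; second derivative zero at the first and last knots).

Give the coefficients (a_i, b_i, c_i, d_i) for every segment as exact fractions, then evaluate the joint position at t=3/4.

Δ: Δ0=2, Δ1=-5/2
row 1: diag=10, rhs=-27; c'=1/5, d'=-27/10
back: M1=-27/10
M: M0=0, M1=-27/10, M2=0
seg 0: a=-2, c=M0/2=0, d=(M1−M0)/(6·3)=-3/20, b=Δ0−h0·(2M0+M1)/6=67/20
seg 1: a=4, c=M1/2=-27/20, d=(M2−M1)/(6·2)=9/40, b=Δ1−h1·(2M1+M2)/6=-7/10
t_q=3/4 → seg 0, τ=3/4; S=-2+67/20·τ+0·τ²+-3/20·τ³=115/256

  seg 0: a=-2 b=67/20 c=0 d=-3/20
  seg 1: a=4 b=-7/10 c=-27/20 d=9/40
S(3/4) = 115/256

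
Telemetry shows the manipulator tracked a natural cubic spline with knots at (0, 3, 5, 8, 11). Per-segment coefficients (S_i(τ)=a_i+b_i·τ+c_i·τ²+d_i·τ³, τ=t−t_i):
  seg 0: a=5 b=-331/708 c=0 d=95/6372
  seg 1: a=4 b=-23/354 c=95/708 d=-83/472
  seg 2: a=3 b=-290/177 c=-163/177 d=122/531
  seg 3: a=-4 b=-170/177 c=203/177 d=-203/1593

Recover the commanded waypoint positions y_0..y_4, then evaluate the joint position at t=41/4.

y_0=5 y_1=4 y_2=3 y_3=-4 y_4=0
S(41/4) = -6821/3776

y_0 = S_0(0) = a_0 = 5
y_1 = S_1(0) = a_1 = 4
y_2 = S_2(0) = a_2 = 3
y_3 = S_3(0) = a_3 = -4
y_4 = S_3(3) = 0
t_q=41/4 is in segment 3 (τ=9/4); S_3(τ)=-6821/3776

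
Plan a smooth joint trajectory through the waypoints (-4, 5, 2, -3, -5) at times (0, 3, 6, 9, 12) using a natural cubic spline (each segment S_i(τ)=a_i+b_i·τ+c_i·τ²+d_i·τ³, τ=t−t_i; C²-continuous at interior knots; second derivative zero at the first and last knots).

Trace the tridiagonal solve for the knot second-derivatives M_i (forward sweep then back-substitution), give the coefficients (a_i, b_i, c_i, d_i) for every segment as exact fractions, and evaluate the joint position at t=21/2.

  seg 0: a=-4 b=673/168 c=0 d=-169/1512
  seg 1: a=5 b=83/84 c=-169/168 d=173/1512
  seg 2: a=2 b=-47/24 c=1/42 d=37/1512
  seg 3: a=-3 b=-97/84 c=41/168 d=-41/1512
S(21/2) = -1915/448

Δ: Δ0=3, Δ1=-1, Δ2=-5/3, Δ3=-2/3
row 1: diag=12, rhs=-24; c'=1/4, d'=-2
row 2: denom=12−3·1/4=45/4; d'=(-4−3·-2)/(45/4)=8/45
row 3: denom=12−3·4/15=56/5; d'=(6−3·8/45)/(56/5)=41/84
back: M3=41/84
back: M2=8/45−4/15·41/84=1/21
back: M1=-2−1/4·1/21=-169/84
M: M0=0, M1=-169/84, M2=1/21, M3=41/84, M4=0
seg 0: a=-4, c=M0/2=0, d=(M1−M0)/(6·3)=-169/1512, b=Δ0−h0·(2M0+M1)/6=673/168
seg 1: a=5, c=M1/2=-169/168, d=(M2−M1)/(6·3)=173/1512, b=Δ1−h1·(2M1+M2)/6=83/84
seg 2: a=2, c=M2/2=1/42, d=(M3−M2)/(6·3)=37/1512, b=Δ2−h2·(2M2+M3)/6=-47/24
seg 3: a=-3, c=M3/2=41/168, d=(M4−M3)/(6·3)=-41/1512, b=Δ3−h3·(2M3+M4)/6=-97/84
t_q=21/2 → seg 3, τ=3/2; S=-3+-97/84·τ+41/168·τ²+-41/1512·τ³=-1915/448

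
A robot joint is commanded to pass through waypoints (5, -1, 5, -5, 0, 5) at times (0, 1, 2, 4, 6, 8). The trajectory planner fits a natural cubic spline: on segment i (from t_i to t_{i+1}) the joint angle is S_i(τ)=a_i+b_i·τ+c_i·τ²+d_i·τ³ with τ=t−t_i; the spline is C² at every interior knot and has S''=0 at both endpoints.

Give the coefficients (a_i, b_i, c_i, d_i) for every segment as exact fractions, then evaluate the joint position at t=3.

  seg 0: a=5 b=-3057/313 c=0 d=1179/313
  seg 1: a=-1 b=480/313 c=3537/313 d=-2139/313
  seg 2: a=5 b=1137/313 c=-2880/313 d=1529/626
  seg 3: a=-5 b=-1209/313 c=1707/313 d=-2845/2504
  seg 4: a=0 b=2703/626 c=-1707/1252 d=569/2504
S(3) = 1173/626

Δ: Δ0=-6, Δ1=6, Δ2=-5, Δ3=5/2, Δ4=5/2
row 1: diag=4, rhs=72; c'=1/4, d'=18
row 2: denom=6−1·1/4=23/4; d'=(-66−1·18)/(23/4)=-336/23
row 3: denom=8−2·8/23=168/23; d'=(45−2·-336/23)/(168/23)=569/56
row 4: denom=8−2·23/84=313/42; d'=(0−2·569/56)/(313/42)=-1707/626
back: M4=-1707/626
back: M3=569/56−23/84·-1707/626=3414/313
back: M2=-336/23−8/23·3414/313=-5760/313
back: M1=18−1/4·-5760/313=7074/313
M: M0=0, M1=7074/313, M2=-5760/313, M3=3414/313, M4=-1707/626, M5=0
seg 0: a=5, c=M0/2=0, d=(M1−M0)/(6·1)=1179/313, b=Δ0−h0·(2M0+M1)/6=-3057/313
seg 1: a=-1, c=M1/2=3537/313, d=(M2−M1)/(6·1)=-2139/313, b=Δ1−h1·(2M1+M2)/6=480/313
seg 2: a=5, c=M2/2=-2880/313, d=(M3−M2)/(6·2)=1529/626, b=Δ2−h2·(2M2+M3)/6=1137/313
seg 3: a=-5, c=M3/2=1707/313, d=(M4−M3)/(6·2)=-2845/2504, b=Δ3−h3·(2M3+M4)/6=-1209/313
seg 4: a=0, c=M4/2=-1707/1252, d=(M5−M4)/(6·2)=569/2504, b=Δ4−h4·(2M4+M5)/6=2703/626
t_q=3 → seg 2, τ=1; S=5+1137/313·τ+-2880/313·τ²+1529/626·τ³=1173/626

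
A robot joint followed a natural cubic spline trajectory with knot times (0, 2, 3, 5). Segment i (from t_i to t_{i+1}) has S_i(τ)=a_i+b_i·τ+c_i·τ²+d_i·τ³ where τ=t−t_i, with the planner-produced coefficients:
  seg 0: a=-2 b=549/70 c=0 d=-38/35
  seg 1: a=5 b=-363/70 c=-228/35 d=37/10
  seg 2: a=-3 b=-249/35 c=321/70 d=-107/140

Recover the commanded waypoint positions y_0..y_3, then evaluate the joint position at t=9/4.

y_0 = S_0(0) = a_0 = -2
y_1 = S_1(0) = a_1 = 5
y_2 = S_2(0) = a_2 = -3
y_3 = S_2(2) = -5
t_q=9/4 is in segment 1 (τ=1/4); S_1(τ)=15027/4480

y_0=-2 y_1=5 y_2=-3 y_3=-5
S(9/4) = 15027/4480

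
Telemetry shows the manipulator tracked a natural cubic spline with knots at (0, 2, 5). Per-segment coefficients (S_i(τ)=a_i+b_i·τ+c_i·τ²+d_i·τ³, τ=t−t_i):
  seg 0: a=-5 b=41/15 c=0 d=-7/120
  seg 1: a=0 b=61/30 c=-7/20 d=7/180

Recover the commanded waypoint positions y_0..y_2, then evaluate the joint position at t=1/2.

y_0=-5 y_1=0 y_2=4
S(1/2) = -233/64

y_0 = S_0(0) = a_0 = -5
y_1 = S_1(0) = a_1 = 0
y_2 = S_1(3) = 4
t_q=1/2 is in segment 0 (τ=1/2); S_0(τ)=-233/64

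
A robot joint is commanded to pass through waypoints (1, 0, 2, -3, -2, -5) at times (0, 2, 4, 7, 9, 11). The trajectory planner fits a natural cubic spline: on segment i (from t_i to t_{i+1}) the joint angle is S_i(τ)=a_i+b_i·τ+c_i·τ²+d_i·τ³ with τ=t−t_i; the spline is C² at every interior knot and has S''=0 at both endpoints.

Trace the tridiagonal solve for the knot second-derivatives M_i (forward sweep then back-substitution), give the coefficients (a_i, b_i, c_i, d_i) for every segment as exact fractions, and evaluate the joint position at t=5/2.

  seg 0: a=1 b=-2149/1950 c=0 d=587/3900
  seg 1: a=0 b=1373/1950 c=587/650 d=-589/1560
  seg 2: a=2 b=-209/975 c=-1771/1300 d=137/468
  seg 3: a=-3 b=-1889/3900 c=827/650 d=-1217/3120
  seg 4: a=-2 b=-74/975 c=-2777/2600 d=2777/15600
S(5/2) = 849/1600

Δ: Δ0=-1/2, Δ1=1, Δ2=-5/3, Δ3=1/2, Δ4=-3/2
row 1: diag=8, rhs=9; c'=1/4, d'=9/8
row 2: denom=10−2·1/4=19/2; d'=(-16−2·9/8)/(19/2)=-73/38
row 3: denom=10−3·6/19=172/19; d'=(13−3·-73/38)/(172/19)=713/344
row 4: denom=8−2·19/86=325/43; d'=(-12−2·713/344)/(325/43)=-2777/1300
back: M4=-2777/1300
back: M3=713/344−19/86·-2777/1300=827/325
back: M2=-73/38−6/19·827/325=-1771/650
back: M1=9/8−1/4·-1771/650=587/325
M: M0=0, M1=587/325, M2=-1771/650, M3=827/325, M4=-2777/1300, M5=0
seg 0: a=1, c=M0/2=0, d=(M1−M0)/(6·2)=587/3900, b=Δ0−h0·(2M0+M1)/6=-2149/1950
seg 1: a=0, c=M1/2=587/650, d=(M2−M1)/(6·2)=-589/1560, b=Δ1−h1·(2M1+M2)/6=1373/1950
seg 2: a=2, c=M2/2=-1771/1300, d=(M3−M2)/(6·3)=137/468, b=Δ2−h2·(2M2+M3)/6=-209/975
seg 3: a=-3, c=M3/2=827/650, d=(M4−M3)/(6·2)=-1217/3120, b=Δ3−h3·(2M3+M4)/6=-1889/3900
seg 4: a=-2, c=M4/2=-2777/2600, d=(M5−M4)/(6·2)=2777/15600, b=Δ4−h4·(2M4+M5)/6=-74/975
t_q=5/2 → seg 1, τ=1/2; S=0+1373/1950·τ+587/650·τ²+-589/1560·τ³=849/1600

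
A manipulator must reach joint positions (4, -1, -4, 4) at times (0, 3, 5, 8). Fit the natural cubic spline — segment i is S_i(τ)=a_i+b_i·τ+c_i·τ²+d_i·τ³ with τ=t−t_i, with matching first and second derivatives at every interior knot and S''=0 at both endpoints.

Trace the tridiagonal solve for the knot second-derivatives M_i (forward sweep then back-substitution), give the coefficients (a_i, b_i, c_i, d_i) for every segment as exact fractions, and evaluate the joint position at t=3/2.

Δ: Δ0=-5/3, Δ1=-3/2, Δ2=8/3
row 1: diag=10, rhs=1; c'=1/5, d'=1/10
row 2: denom=10−2·1/5=48/5; d'=(25−2·1/10)/(48/5)=31/12
back: M2=31/12
back: M1=1/10−1/5·31/12=-5/12
M: M0=0, M1=-5/12, M2=31/12, M3=0
seg 0: a=4, c=M0/2=0, d=(M1−M0)/(6·3)=-5/216, b=Δ0−h0·(2M0+M1)/6=-35/24
seg 1: a=-1, c=M1/2=-5/24, d=(M2−M1)/(6·2)=1/4, b=Δ1−h1·(2M1+M2)/6=-25/12
seg 2: a=-4, c=M2/2=31/24, d=(M3−M2)/(6·3)=-31/216, b=Δ2−h2·(2M2+M3)/6=1/12
t_q=3/2 → seg 0, τ=3/2; S=4+-35/24·τ+0·τ²+-5/216·τ³=111/64

  seg 0: a=4 b=-35/24 c=0 d=-5/216
  seg 1: a=-1 b=-25/12 c=-5/24 d=1/4
  seg 2: a=-4 b=1/12 c=31/24 d=-31/216
S(3/2) = 111/64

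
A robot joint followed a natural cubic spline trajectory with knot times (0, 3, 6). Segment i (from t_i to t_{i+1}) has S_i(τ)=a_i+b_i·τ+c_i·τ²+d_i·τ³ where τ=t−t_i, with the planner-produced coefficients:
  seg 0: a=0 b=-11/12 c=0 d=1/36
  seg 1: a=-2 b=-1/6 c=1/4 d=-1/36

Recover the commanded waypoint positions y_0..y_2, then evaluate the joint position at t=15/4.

y_0 = S_0(0) = a_0 = 0
y_1 = S_1(0) = a_1 = -2
y_2 = S_1(3) = -1
t_q=15/4 is in segment 1 (τ=3/4); S_1(τ)=-511/256

y_0=0 y_1=-2 y_2=-1
S(15/4) = -511/256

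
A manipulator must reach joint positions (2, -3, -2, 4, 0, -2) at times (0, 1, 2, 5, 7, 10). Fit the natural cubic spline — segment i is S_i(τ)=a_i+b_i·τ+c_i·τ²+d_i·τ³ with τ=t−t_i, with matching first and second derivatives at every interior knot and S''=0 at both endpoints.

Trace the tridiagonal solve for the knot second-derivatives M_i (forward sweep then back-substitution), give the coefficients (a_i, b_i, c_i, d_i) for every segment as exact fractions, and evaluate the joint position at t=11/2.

  seg 0: a=2 b=-4231/654 c=0 d=961/654
  seg 1: a=-3 b=-674/327 c=961/218 d=-881/654
  seg 2: a=-2 b=1775/654 c=40/109 d=-1187/5886
  seg 3: a=4 b=-173/327 c=-947/654 d=233/654
  seg 4: a=0 b=-223/109 c=451/654 d=-451/5886
S(11/2) = 5961/1744

Δ: Δ0=-5, Δ1=1, Δ2=2, Δ3=-2, Δ4=-2/3
row 1: diag=4, rhs=36; c'=1/4, d'=9
row 2: denom=8−1·1/4=31/4; d'=(6−1·9)/(31/4)=-12/31
row 3: denom=10−3·12/31=274/31; d'=(-24−3·-12/31)/(274/31)=-354/137
row 4: denom=10−2·31/137=1308/137; d'=(8−2·-354/137)/(1308/137)=451/327
back: M4=451/327
back: M3=-354/137−31/137·451/327=-947/327
back: M2=-12/31−12/31·-947/327=80/109
back: M1=9−1/4·80/109=961/109
M: M0=0, M1=961/109, M2=80/109, M3=-947/327, M4=451/327, M5=0
seg 0: a=2, c=M0/2=0, d=(M1−M0)/(6·1)=961/654, b=Δ0−h0·(2M0+M1)/6=-4231/654
seg 1: a=-3, c=M1/2=961/218, d=(M2−M1)/(6·1)=-881/654, b=Δ1−h1·(2M1+M2)/6=-674/327
seg 2: a=-2, c=M2/2=40/109, d=(M3−M2)/(6·3)=-1187/5886, b=Δ2−h2·(2M2+M3)/6=1775/654
seg 3: a=4, c=M3/2=-947/654, d=(M4−M3)/(6·2)=233/654, b=Δ3−h3·(2M3+M4)/6=-173/327
seg 4: a=0, c=M4/2=451/654, d=(M5−M4)/(6·3)=-451/5886, b=Δ4−h4·(2M4+M5)/6=-223/109
t_q=11/2 → seg 3, τ=1/2; S=4+-173/327·τ+-947/654·τ²+233/654·τ³=5961/1744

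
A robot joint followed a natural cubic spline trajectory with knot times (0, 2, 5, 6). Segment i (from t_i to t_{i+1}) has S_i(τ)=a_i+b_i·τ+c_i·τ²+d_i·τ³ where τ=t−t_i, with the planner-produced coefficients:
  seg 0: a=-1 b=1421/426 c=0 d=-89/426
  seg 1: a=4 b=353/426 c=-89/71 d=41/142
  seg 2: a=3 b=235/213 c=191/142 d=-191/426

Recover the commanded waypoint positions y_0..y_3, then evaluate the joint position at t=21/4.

y_0 = S_0(0) = a_0 = -1
y_1 = S_1(0) = a_1 = 4
y_2 = S_2(0) = a_2 = 3
y_3 = S_2(1) = 5
t_q=21/4 is in segment 2 (τ=1/4); S_2(τ)=30471/9088

y_0=-1 y_1=4 y_2=3 y_3=5
S(21/4) = 30471/9088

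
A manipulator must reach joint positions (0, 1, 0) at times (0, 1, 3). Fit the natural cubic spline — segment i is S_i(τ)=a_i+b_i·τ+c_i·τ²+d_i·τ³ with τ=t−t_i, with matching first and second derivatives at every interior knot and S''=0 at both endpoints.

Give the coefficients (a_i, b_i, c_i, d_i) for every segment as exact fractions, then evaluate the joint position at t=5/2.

Δ: Δ0=1, Δ1=-1/2
row 1: diag=6, rhs=-9; c'=1/3, d'=-3/2
back: M1=-3/2
M: M0=0, M1=-3/2, M2=0
seg 0: a=0, c=M0/2=0, d=(M1−M0)/(6·1)=-1/4, b=Δ0−h0·(2M0+M1)/6=5/4
seg 1: a=1, c=M1/2=-3/4, d=(M2−M1)/(6·2)=1/8, b=Δ1−h1·(2M1+M2)/6=1/2
t_q=5/2 → seg 1, τ=3/2; S=1+1/2·τ+-3/4·τ²+1/8·τ³=31/64

  seg 0: a=0 b=5/4 c=0 d=-1/4
  seg 1: a=1 b=1/2 c=-3/4 d=1/8
S(5/2) = 31/64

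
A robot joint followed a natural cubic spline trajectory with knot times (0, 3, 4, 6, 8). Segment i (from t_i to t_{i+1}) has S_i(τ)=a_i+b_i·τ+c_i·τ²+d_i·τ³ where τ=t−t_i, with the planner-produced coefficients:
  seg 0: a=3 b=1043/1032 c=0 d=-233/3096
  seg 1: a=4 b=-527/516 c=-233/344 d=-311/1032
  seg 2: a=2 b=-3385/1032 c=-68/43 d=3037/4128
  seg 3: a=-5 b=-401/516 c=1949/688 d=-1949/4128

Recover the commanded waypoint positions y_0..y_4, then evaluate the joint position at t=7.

y_0 = S_0(0) = a_0 = 3
y_1 = S_1(0) = a_1 = 4
y_2 = S_2(0) = a_2 = 2
y_3 = S_3(0) = a_3 = -5
y_4 = S_3(2) = 1
t_q=7 is in segment 3 (τ=1); S_3(τ)=-4701/1376

y_0=3 y_1=4 y_2=2 y_3=-5 y_4=1
S(7) = -4701/1376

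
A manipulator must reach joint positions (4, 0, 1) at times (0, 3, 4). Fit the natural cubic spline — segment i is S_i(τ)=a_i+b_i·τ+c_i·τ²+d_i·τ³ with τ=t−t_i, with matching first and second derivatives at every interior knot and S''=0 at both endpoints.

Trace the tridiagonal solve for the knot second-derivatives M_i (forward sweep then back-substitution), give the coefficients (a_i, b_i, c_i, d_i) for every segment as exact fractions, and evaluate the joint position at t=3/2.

Δ: Δ0=-4/3, Δ1=1
row 1: diag=8, rhs=14; c'=1/8, d'=7/4
back: M1=7/4
M: M0=0, M1=7/4, M2=0
seg 0: a=4, c=M0/2=0, d=(M1−M0)/(6·3)=7/72, b=Δ0−h0·(2M0+M1)/6=-53/24
seg 1: a=0, c=M1/2=7/8, d=(M2−M1)/(6·1)=-7/24, b=Δ1−h1·(2M1+M2)/6=5/12
t_q=3/2 → seg 0, τ=3/2; S=4+-53/24·τ+0·τ²+7/72·τ³=65/64

  seg 0: a=4 b=-53/24 c=0 d=7/72
  seg 1: a=0 b=5/12 c=7/8 d=-7/24
S(3/2) = 65/64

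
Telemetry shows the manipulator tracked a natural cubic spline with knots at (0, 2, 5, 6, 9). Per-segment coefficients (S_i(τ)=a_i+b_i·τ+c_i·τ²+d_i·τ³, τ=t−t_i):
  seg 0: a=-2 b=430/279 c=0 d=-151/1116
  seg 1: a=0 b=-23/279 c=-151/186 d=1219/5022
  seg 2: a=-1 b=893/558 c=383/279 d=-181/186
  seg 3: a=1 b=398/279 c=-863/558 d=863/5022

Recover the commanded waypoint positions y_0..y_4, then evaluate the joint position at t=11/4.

y_0 = S_0(0) = a_0 = -2
y_1 = S_1(0) = a_1 = 0
y_2 = S_2(0) = a_2 = -1
y_3 = S_3(0) = a_3 = 1
y_4 = S_3(3) = -4
t_q=11/4 is in segment 1 (τ=3/4); S_1(τ)=-1651/3968

y_0=-2 y_1=0 y_2=-1 y_3=1 y_4=-4
S(11/4) = -1651/3968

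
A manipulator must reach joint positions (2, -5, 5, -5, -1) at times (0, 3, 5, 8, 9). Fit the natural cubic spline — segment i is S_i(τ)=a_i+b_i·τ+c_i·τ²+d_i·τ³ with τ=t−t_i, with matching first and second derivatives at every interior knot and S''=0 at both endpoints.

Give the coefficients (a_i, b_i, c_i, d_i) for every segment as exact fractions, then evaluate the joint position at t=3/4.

Δ: Δ0=-7/3, Δ1=5, Δ2=-10/3, Δ3=4
row 1: diag=10, rhs=44; c'=1/5, d'=22/5
row 2: denom=10−2·1/5=48/5; d'=(-50−2·22/5)/(48/5)=-49/8
row 3: denom=8−3·5/16=113/16; d'=(44−3·-49/8)/(113/16)=998/113
back: M3=998/113
back: M2=-49/8−5/16·998/113=-1004/113
back: M1=22/5−1/5·-1004/113=698/113
M: M0=0, M1=698/113, M2=-1004/113, M3=998/113, M4=0
seg 0: a=2, c=M0/2=0, d=(M1−M0)/(6·3)=349/1017, b=Δ0−h0·(2M0+M1)/6=-1838/339
seg 1: a=-5, c=M1/2=349/113, d=(M2−M1)/(6·2)=-851/678, b=Δ1−h1·(2M1+M2)/6=1303/339
seg 2: a=5, c=M2/2=-502/113, d=(M3−M2)/(6·3)=1001/1017, b=Δ2−h2·(2M2+M3)/6=385/339
seg 3: a=-5, c=M3/2=499/113, d=(M4−M3)/(6·1)=-499/339, b=Δ3−h3·(2M3+M4)/6=358/339
t_q=3/4 → seg 0, τ=3/4; S=2+-1838/339·τ+0·τ²+349/1017·τ³=-13897/7232

  seg 0: a=2 b=-1838/339 c=0 d=349/1017
  seg 1: a=-5 b=1303/339 c=349/113 d=-851/678
  seg 2: a=5 b=385/339 c=-502/113 d=1001/1017
  seg 3: a=-5 b=358/339 c=499/113 d=-499/339
S(3/4) = -13897/7232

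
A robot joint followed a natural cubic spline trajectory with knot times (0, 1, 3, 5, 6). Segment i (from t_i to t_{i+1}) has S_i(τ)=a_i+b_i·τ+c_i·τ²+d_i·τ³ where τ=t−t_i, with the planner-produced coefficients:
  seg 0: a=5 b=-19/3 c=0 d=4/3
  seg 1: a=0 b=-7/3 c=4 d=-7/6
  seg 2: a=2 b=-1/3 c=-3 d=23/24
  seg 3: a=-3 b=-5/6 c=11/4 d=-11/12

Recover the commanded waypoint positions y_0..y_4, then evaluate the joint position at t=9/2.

y_0 = S_0(0) = a_0 = 5
y_1 = S_1(0) = a_1 = 0
y_2 = S_2(0) = a_2 = 2
y_3 = S_3(0) = a_3 = -3
y_4 = S_3(1) = -2
t_q=9/2 is in segment 2 (τ=3/2); S_2(τ)=-129/64

y_0=5 y_1=0 y_2=2 y_3=-3 y_4=-2
S(9/2) = -129/64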